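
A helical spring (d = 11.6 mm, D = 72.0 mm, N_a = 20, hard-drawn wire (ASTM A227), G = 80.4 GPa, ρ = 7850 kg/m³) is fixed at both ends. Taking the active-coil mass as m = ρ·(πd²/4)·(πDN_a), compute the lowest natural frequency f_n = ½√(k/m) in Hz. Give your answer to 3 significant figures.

40.3 Hz

k = Gd⁴/(8D³N_a) = (80.4×10³)(11.6⁴)/(8·72.0³·20) = 24.376 N/mm = 24376 N/m
Wire length L = πDN_a = π·72.0·20 = 4523.9 mm
m = ρ·(πd²/4)·L = 7850 × 105.68×10⁻⁶ m² × 4.5239 m = 3.7531 kg
f_n = ½√(k/m) = 0.5·√(24376/3.7531) = 0.5·√(6495.1) = 40.296 Hz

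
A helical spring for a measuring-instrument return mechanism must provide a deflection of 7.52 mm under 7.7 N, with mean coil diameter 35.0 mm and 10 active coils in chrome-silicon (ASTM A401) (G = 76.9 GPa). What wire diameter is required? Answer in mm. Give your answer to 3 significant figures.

Required rate k = F/δ = 7.7/7.52 = 1.0239 N/mm
d = (8D³N_a·k / G)^(1/4) = (8·35.0³·10·1.0239 / (76.9×10³))^0.25
  = (45.671)^0.25 = 2.5996 mm

2.60 mm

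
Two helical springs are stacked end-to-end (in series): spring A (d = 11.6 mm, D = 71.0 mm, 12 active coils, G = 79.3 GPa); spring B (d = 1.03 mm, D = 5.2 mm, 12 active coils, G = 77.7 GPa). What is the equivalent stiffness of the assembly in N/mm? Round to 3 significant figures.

5.61 N/mm

k_A = Gd⁴/(8D³N_a) = (79.3×10³)(11.6⁴)/(8·71.0³·12) = 41.789 N/mm
k_B = Gd⁴/(8D³N_a) = (77.7×10³)(1.03⁴)/(8·5.2³·12) = 6.4787 N/mm
Series: 1/k_eq = 1/41.789 + 1/6.4787 = 0.17828; k_eq = 5.6091 N/mm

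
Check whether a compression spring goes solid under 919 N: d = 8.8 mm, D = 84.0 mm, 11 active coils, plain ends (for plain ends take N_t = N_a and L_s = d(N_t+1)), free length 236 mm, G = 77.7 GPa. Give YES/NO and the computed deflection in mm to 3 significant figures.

NO, δ = 103 mm

k = Gd⁴/(8D³N_a) = (77.7×10³)(8.8⁴)/(8·84.0³·11) = 8.9337 N/mm
N_t = 11; L_s = 8.8·12 = 105.6 mm; δ_solid = L₀ − L_s = 236 − 105.6 = 130.4 mm
δ = F/k = 919/8.9337 = 102.87 mm
δ < δ_solid → spring does not go solid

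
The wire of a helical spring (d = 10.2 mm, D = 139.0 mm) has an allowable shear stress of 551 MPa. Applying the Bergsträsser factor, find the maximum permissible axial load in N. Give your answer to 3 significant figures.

C = D/d = 139.0/10.2 = 13.6275
K_B = (4C+2)/(4C−3) = 56.510/51.510 = 1.0971
τ_max = K·8FD/(πd³) → F_max = τ_allow·πd³/(8DK)
F_max = 551·π·10.2³/(8·139.0·1.0971) = 1.837e+06/1219.9 = 1505.8 N

1510 N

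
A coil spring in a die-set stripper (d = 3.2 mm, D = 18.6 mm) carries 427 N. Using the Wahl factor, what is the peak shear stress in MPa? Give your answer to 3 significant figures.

Spring index C = D/d = 18.6/3.2 = 5.8125
K_W = (4C−1)/(4C−4) + 0.615/C = 22.250/19.250 + 0.1058 = 1.2617
τ₀ = 8FD/(πd³) = 8·427·18.6/(π·3.2³) = 63537.6/102.94 = 617.21 MPa
τ_max = K·τ₀ = 1.2617 × 617.21 = 778.7 MPa

779 MPa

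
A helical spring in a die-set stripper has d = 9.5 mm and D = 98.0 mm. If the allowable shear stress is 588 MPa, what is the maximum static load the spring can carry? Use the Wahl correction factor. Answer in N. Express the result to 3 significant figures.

1770 N

C = D/d = 98.0/9.5 = 10.3158
K_W = (4C−1)/(4C−4) + 0.615/C = 40.263/37.263 + 0.0596 = 1.1401
τ_max = K·8FD/(πd³) → F_max = τ_allow·πd³/(8DK)
F_max = 588·π·9.5³/(8·98.0·1.1401) = 1.5838e+06/893.86 = 1771.9 N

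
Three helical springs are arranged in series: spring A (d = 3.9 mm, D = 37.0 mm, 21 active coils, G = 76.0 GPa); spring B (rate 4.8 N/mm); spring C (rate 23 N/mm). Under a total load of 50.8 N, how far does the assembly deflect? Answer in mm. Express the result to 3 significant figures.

k_A = Gd⁴/(8D³N_a) = (76.0×10³)(3.9⁴)/(8·37.0³·21) = 2.0661 N/mm
Series: 1/k_eq = 1/2.0661 + 1/4.8 + 1/23 = 0.73581; k_eq = 1.359 N/mm
δ = F/k_eq = 50.8/1.359 = 37.379 mm

37.4 mm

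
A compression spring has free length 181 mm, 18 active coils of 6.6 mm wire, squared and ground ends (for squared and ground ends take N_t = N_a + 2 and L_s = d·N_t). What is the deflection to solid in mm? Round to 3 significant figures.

49.0 mm

N_t = 20; L_s = 6.6·20 = 132 mm
δ_solid = L₀ − L_s = 181 − 132 = 49 mm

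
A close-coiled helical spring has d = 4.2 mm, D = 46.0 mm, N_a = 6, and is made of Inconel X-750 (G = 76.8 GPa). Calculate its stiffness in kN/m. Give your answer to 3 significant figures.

k = Gd⁴/(8D³N_a) = (76.8×10³ × 4.2⁴) / (8 × 46.0³ × 6)
  = 2.38978e+07 / 4.67213e+06 = 5.115 N/mm

5.11 kN/m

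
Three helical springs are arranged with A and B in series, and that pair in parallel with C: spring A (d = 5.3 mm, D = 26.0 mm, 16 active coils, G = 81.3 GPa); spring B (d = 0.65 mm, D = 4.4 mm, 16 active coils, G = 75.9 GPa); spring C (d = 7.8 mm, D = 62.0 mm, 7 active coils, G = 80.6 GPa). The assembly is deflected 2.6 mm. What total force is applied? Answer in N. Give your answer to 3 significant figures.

61.2 N

k_A = Gd⁴/(8D³N_a) = (81.3×10³)(5.3⁴)/(8·26.0³·16) = 28.514 N/mm
k_B = Gd⁴/(8D³N_a) = (75.9×10³)(0.65⁴)/(8·4.4³·16) = 1.2426 N/mm
k_C = Gd⁴/(8D³N_a) = (80.6×10³)(7.8⁴)/(8·62.0³·7) = 22.354 N/mm
Springs A,B series: k_AB = 1/(1/28.514+1/1.2426) = 1.1907 N/mm; parallel with C: k_eq = 1.1907+22.354 = 23.544 N/mm
F = k_eq·δ = 23.544·2.6 = 61.216 N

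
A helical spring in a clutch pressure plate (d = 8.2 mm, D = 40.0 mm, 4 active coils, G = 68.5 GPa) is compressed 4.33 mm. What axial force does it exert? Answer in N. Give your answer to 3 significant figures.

k = Gd⁴/(8D³N_a) = (68.5×10³)(8.2⁴)/(8·40.0³·4) = 151.22 N/mm
F = k·δ = 151.22 × 4.33 = 654.79 N

655 N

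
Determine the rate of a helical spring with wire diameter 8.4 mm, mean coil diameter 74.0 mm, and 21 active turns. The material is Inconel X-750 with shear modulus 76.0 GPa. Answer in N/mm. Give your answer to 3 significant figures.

k = Gd⁴/(8D³N_a) = (76.0×10³ × 8.4⁴) / (8 × 74.0³ × 21)
  = 3.78382e+08 / 6.80776e+07 = 5.5581 N/mm

5.56 N/mm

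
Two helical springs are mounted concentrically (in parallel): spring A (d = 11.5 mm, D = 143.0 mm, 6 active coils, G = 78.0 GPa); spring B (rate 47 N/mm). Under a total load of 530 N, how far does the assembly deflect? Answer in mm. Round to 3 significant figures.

9.34 mm

k_A = Gd⁴/(8D³N_a) = (78.0×10³)(11.5⁴)/(8·143.0³·6) = 9.7193 N/mm
Parallel: k_eq = 9.7193 + 47 = 56.719 N/mm
δ = F/k_eq = 530/56.719 = 9.3443 mm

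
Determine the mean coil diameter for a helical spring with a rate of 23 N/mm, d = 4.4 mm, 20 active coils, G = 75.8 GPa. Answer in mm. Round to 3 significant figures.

D = (Gd⁴/(8N_a·k))^(1/3) = (75.8×10³·4.4⁴/(8·20·23))^(1/3)
  = (7720.26)^(1/3) = 19.7641 mm

19.8 mm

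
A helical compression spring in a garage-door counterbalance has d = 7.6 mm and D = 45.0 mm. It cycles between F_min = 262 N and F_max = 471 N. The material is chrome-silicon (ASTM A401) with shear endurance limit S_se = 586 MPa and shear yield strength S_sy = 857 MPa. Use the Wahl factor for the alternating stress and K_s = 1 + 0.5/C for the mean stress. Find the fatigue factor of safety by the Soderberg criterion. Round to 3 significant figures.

5.57

C = D/d = 45.0/7.6 = 5.9211; K_W = (4C−1)/(4C−4)+0.615/C = 1.2563; K_s = 1+0.5/C = 1.0844
F_a = (F_max−F_min)/2 = 104.5 N; F_m = (F_max+F_min)/2 = 366.5 N
τ_a = K_W·8F_aD/(πd³) = 1.2563 × 27.279 = 34.27 MPa
τ_m = K_s·8F_mD/(πd³) = 1.0844 × 95.672 = 103.75 MPa
Soderberg: 1/n_f = τ_a/S_se + τ_m/S_sy = 34.27/586 + 103.75/857 = 0.05848 + 0.12106 = 0.17954
n_f = 1/0.17954 = 5.57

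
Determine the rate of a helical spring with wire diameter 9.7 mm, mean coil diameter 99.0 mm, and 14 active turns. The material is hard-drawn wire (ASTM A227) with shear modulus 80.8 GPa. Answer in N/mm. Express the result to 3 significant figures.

k = Gd⁴/(8D³N_a) = (80.8×10³ × 9.7⁴) / (8 × 99.0³ × 14)
  = 7.15317e+08 / 1.08673e+08 = 6.5823 N/mm

6.58 N/mm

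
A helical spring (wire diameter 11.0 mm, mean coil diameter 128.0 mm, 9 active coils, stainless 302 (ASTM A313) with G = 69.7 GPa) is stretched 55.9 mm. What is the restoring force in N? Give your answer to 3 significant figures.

k = Gd⁴/(8D³N_a) = (69.7×10³)(11.0⁴)/(8·128.0³·9) = 6.7584 N/mm
F = k·δ = 6.7584 × 55.9 = 377.79 N

378 N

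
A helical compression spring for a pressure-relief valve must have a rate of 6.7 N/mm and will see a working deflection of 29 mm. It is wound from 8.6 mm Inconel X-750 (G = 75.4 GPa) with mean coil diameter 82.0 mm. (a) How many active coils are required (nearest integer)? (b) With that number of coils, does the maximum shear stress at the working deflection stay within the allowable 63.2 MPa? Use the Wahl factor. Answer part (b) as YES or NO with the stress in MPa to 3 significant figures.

(a) 14 coils; (b) NO, τ_max = 73.3 MPa

N_a = Gd⁴/(8D³k) = (75.4×10³)(8.6⁴)/(8·82.0³·6.7) = 13.96 → N_a = 14
Actual rate k = Gd⁴/(8D³·14) = 6.6789 N/mm
Working load F = kδ = 6.6789·29 = 193.69 N
C = 82.0/8.6 = 9.5349; K_W = (4C−1)/(4C−4)+0.615/C = 1.1524
τ_max = K_W·8FD/(πd³) = 1.1524·63.586 = 73.275 MPa
τ_max > 63.2 MPa → exceeds allowable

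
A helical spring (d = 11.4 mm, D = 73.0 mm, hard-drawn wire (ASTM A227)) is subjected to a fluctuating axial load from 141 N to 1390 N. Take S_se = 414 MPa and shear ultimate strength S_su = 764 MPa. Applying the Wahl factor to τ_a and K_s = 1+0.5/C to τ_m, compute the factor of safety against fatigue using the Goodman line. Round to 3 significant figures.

C = D/d = 73.0/11.4 = 6.4035; K_W = (4C−1)/(4C−4)+0.615/C = 1.2348; K_s = 1+0.5/C = 1.0781
F_a = (F_max−F_min)/2 = 624.5 N; F_m = (F_max+F_min)/2 = 765.5 N
τ_a = K_W·8F_aD/(πd³) = 1.2348 × 78.358 = 96.759 MPa
τ_m = K_s·8F_mD/(πd³) = 1.0781 × 96.049 = 103.55 MPa
Goodman: 1/n_f = τ_a/S_se + τ_m/S_su = 96.759/414 + 103.55/764 = 0.23372 + 0.13554 = 0.36925
n_f = 1/0.36925 = 2.708

2.71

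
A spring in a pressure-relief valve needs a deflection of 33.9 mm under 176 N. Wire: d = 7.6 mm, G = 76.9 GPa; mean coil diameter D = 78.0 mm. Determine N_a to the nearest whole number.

13

Required rate k = F/δ = 176/33.9 = 5.1917 N/mm
N_a = Gd⁴/(8D³k) = (76.9×10³ × 7.6⁴)/(8 × 78.0³ × 5.1917)
    = 2.56555e+08 / 1.971e+07 = 13.02 → 13 coils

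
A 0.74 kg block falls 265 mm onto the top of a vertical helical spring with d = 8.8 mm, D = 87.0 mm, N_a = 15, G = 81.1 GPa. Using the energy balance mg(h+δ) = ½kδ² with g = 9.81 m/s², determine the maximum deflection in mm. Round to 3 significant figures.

k = Gd⁴/(8D³N_a) = (81.1×10³)(8.8⁴)/(8·87.0³·15) = 6.1548 N/mm
W = mg = 0.74 × 9.81 = 7.2594 N
½kδ² − Wδ − Wh = 0 → δ = (W + √(W² + 2kWh))/k
δ = (7.2594 + √(52.699 + 23680.4))/6.1548 = (7.2594 + 154.06)/6.1548 = 26.21 mm

26.2 mm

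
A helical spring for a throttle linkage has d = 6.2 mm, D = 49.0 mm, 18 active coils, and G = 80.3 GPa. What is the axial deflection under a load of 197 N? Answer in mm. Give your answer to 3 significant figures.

k = Gd⁴/(8D³N_a) = (80.3×10³)(6.2⁴)/(8·49.0³·18) = 7.0038 N/mm
δ = F/k = 197 / 7.0038 = 28.128 mm

28.1 mm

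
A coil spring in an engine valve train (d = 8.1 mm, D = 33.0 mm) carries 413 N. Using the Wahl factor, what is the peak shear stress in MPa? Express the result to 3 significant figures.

91.1 MPa

Spring index C = D/d = 33.0/8.1 = 4.0741
K_W = (4C−1)/(4C−4) + 0.615/C = 15.296/12.296 + 0.1510 = 1.3949
τ₀ = 8FD/(πd³) = 8·413·33.0/(π·8.1³) = 109032/1669.6 = 65.305 MPa
τ_max = K·τ₀ = 1.3949 × 65.305 = 91.096 MPa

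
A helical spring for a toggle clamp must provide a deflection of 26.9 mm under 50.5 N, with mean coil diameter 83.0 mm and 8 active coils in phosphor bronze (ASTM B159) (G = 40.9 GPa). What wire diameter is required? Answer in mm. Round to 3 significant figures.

Required rate k = F/δ = 50.5/26.9 = 1.8773 N/mm
d = (8D³N_a·k / G)^(1/4) = (8·83.0³·8·1.8773 / (40.9×10³))^0.25
  = (1679.7)^0.25 = 6.4019 mm

6.40 mm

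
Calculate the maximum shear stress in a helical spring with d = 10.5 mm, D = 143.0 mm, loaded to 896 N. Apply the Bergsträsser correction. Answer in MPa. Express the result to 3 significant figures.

309 MPa

Spring index C = D/d = 143.0/10.5 = 13.6190
K_B = (4C+2)/(4C−3) = 56.476/51.476 = 1.0971
τ₀ = 8FD/(πd³) = 8·896·143.0/(π·10.5³) = 1.02502e+06/3636.8 = 281.85 MPa
τ_max = K·τ₀ = 1.0971 × 281.85 = 309.23 MPa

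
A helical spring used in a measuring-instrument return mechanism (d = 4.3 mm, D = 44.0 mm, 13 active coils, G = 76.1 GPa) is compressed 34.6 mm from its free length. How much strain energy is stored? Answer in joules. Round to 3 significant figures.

1.76 J

k = Gd⁴/(8D³N_a) = (76.1×10³)(4.3⁴)/(8·44.0³·13) = 2.9368 N/mm
U = ½kδ² = 0.5 × 2.9368 × 34.6² = 1757.9 N·mm = 1.7579 J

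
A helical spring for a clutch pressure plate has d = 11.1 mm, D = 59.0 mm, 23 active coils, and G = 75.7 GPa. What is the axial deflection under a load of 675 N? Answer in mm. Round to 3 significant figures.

22.2 mm

k = Gd⁴/(8D³N_a) = (75.7×10³)(11.1⁴)/(8·59.0³·23) = 30.41 N/mm
δ = F/k = 675 / 30.41 = 22.197 mm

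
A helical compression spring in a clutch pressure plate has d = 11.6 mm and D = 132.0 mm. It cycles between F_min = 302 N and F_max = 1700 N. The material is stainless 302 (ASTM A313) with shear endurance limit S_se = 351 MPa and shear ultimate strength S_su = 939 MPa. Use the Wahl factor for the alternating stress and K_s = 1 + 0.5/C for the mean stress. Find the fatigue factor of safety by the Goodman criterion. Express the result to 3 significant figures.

1.38

C = D/d = 132.0/11.6 = 11.3793; K_W = (4C−1)/(4C−4)+0.615/C = 1.1263; K_s = 1+0.5/C = 1.0439
F_a = (F_max−F_min)/2 = 699 N; F_m = (F_max+F_min)/2 = 1001 N
τ_a = K_W·8F_aD/(πd³) = 1.1263 × 150.53 = 169.54 MPa
τ_m = K_s·8F_mD/(πd³) = 1.0439 × 215.56 = 225.03 MPa
Goodman: 1/n_f = τ_a/S_se + τ_m/S_su = 169.54/351 + 225.03/939 = 0.48302 + 0.23965 = 0.72267
n_f = 1/0.72267 = 1.384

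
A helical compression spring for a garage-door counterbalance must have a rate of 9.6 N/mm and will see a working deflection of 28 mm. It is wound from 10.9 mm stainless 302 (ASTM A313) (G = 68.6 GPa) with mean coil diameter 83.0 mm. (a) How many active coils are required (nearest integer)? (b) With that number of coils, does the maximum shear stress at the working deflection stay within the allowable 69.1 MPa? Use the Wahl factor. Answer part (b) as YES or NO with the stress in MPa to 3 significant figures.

N_a = Gd⁴/(8D³k) = (68.6×10³)(10.9⁴)/(8·83.0³·9.6) = 22.05 → N_a = 22
Actual rate k = Gd⁴/(8D³·22) = 9.6224 N/mm
Working load F = kδ = 9.6224·28 = 269.43 N
C = 83.0/10.9 = 7.6147; K_W = (4C−1)/(4C−4)+0.615/C = 1.1941
τ_max = K_W·8FD/(πd³) = 1.1941·43.972 = 52.51 MPa
τ_max ≤ 69.1 MPa → acceptable

(a) 22 coils; (b) YES, τ_max = 52.5 MPa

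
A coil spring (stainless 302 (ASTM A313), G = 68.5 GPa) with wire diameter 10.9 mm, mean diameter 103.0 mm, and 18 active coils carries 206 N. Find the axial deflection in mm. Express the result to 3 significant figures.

k = Gd⁴/(8D³N_a) = (68.5×10³)(10.9⁴)/(8·103.0³·18) = 6.145 N/mm
δ = F/k = 206 / 6.145 = 33.523 mm

33.5 mm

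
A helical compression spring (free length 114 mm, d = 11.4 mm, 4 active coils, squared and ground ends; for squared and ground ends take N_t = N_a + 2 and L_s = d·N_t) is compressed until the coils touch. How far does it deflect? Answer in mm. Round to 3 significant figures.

45.6 mm

N_t = 6; L_s = 11.4·6 = 68.4 mm
δ_solid = L₀ − L_s = 114 − 68.4 = 45.6 mm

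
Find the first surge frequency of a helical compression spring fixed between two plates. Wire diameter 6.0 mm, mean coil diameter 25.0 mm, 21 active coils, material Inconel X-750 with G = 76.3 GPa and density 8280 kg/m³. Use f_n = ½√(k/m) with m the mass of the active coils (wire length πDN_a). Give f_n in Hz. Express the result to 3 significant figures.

156 Hz

k = Gd⁴/(8D³N_a) = (76.3×10³)(6.0⁴)/(8·25.0³·21) = 37.67 N/mm = 37670 N/m
Wire length L = πDN_a = π·25.0·21 = 1649.3 mm
m = ρ·(πd²/4)·L = 8280 × 28.274×10⁻⁶ m² × 1.6493 m = 0.38613 kg
f_n = ½√(k/m) = 0.5·√(37670/0.38613) = 0.5·√(97559) = 156.17 Hz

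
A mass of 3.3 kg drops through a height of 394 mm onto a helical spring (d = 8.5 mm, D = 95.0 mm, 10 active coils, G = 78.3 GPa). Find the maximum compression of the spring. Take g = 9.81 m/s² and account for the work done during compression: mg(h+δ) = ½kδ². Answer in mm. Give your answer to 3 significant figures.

k = Gd⁴/(8D³N_a) = (78.3×10³)(8.5⁴)/(8·95.0³·10) = 5.959 N/mm
W = mg = 3.3 × 9.81 = 32.373 N
½kδ² − Wδ − Wh = 0 → δ = (W + √(W² + 2kWh))/k
δ = (32.373 + √(1048 + 152015))/5.959 = (32.373 + 391.23)/5.959 = 71.086 mm

71.1 mm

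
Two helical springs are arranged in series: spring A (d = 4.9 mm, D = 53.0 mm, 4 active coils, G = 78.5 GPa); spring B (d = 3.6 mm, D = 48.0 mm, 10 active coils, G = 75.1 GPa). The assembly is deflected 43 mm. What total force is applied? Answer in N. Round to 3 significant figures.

53.3 N

k_A = Gd⁴/(8D³N_a) = (78.5×10³)(4.9⁴)/(8·53.0³·4) = 9.499 N/mm
k_B = Gd⁴/(8D³N_a) = (75.1×10³)(3.6⁴)/(8·48.0³·10) = 1.4257 N/mm
Series: 1/k_eq = 1/9.499 + 1/1.4257 = 0.80667; k_eq = 1.2397 N/mm
F = k_eq·δ = 1.2397·43 = 53.305 N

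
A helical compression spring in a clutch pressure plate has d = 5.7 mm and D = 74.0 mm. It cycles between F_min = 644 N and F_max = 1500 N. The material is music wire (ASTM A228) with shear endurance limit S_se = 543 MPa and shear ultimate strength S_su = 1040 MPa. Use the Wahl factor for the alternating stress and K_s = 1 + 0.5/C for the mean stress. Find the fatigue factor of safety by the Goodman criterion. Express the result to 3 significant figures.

0.505

C = D/d = 74.0/5.7 = 12.9825; K_W = (4C−1)/(4C−4)+0.615/C = 1.1100; K_s = 1+0.5/C = 1.0385
F_a = (F_max−F_min)/2 = 428 N; F_m = (F_max+F_min)/2 = 1072 N
τ_a = K_W·8F_aD/(πd³) = 1.1100 × 435.5 = 483.39 MPa
τ_m = K_s·8F_mD/(πd³) = 1.0385 × 1090.8 = 1132.8 MPa
Goodman: 1/n_f = τ_a/S_se + τ_m/S_su = 483.39/543 + 1132.8/1040 = 0.89022 + 1.08923 = 1.9795
n_f = 1/1.9795 = 0.5052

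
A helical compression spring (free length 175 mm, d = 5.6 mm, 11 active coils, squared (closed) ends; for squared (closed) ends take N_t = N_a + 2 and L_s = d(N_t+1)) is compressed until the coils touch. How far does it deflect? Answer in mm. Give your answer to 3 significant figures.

96.6 mm

N_t = 13; L_s = 5.6·14 = 78.4 mm
δ_solid = L₀ − L_s = 175 − 78.4 = 96.6 mm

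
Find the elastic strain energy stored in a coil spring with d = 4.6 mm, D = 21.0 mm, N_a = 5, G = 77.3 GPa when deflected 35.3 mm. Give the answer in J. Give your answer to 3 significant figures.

58.2 J

k = Gd⁴/(8D³N_a) = (77.3×10³)(4.6⁴)/(8·21.0³·5) = 93.431 N/mm
U = ½kδ² = 0.5 × 93.431 × 35.3² = 58212 N·mm = 58.212 J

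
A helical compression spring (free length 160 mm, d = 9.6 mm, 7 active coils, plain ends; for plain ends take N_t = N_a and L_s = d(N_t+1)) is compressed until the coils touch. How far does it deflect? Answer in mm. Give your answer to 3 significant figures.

83.2 mm

N_t = 7; L_s = 9.6·8 = 76.8 mm
δ_solid = L₀ − L_s = 160 − 76.8 = 83.2 mm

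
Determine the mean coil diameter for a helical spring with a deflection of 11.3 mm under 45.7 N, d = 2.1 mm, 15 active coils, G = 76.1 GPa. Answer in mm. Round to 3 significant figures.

Required rate k = F/δ = 45.7/11.3 = 4.0442 N/mm
D = (Gd⁴/(8N_a·k))^(1/3) = (76.1×10³·2.1⁴/(8·15·4.0442))^(1/3)
  = (3049.6)^(1/3) = 14.5015 mm

14.5 mm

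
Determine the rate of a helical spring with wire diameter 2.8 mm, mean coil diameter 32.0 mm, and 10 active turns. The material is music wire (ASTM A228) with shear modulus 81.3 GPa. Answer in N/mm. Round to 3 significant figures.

k = Gd⁴/(8D³N_a) = (81.3×10³ × 2.8⁴) / (8 × 32.0³ × 10)
  = 4.99715e+06 / 2.62144e+06 = 1.9063 N/mm

1.91 N/mm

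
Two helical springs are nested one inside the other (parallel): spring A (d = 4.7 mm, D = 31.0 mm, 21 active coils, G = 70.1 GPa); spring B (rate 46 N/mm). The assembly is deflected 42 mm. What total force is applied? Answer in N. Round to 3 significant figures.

2220 N

k_A = Gd⁴/(8D³N_a) = (70.1×10³)(4.7⁴)/(8·31.0³·21) = 6.8346 N/mm
Parallel: k_eq = 6.8346 + 46 = 52.835 N/mm
F = k_eq·δ = 52.835·42 = 2219.1 N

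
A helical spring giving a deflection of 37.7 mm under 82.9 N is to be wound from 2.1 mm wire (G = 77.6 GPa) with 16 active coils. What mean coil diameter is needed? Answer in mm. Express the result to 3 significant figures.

Required rate k = F/δ = 82.9/37.7 = 2.1989 N/mm
D = (Gd⁴/(8N_a·k))^(1/3) = (77.6×10³·2.1⁴/(8·16·2.1989))^(1/3)
  = (5361.86)^(1/3) = 17.5027 mm

17.5 mm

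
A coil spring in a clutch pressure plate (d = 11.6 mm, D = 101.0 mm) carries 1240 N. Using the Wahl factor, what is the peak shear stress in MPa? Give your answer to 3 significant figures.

Spring index C = D/d = 101.0/11.6 = 8.7069
K_W = (4C−1)/(4C−4) + 0.615/C = 33.828/30.828 + 0.0706 = 1.1679
τ₀ = 8FD/(πd³) = 8·1240·101.0/(π·11.6³) = 1.00192e+06/4903.7 = 204.32 MPa
τ_max = K·τ₀ = 1.1679 × 204.32 = 238.63 MPa

239 MPa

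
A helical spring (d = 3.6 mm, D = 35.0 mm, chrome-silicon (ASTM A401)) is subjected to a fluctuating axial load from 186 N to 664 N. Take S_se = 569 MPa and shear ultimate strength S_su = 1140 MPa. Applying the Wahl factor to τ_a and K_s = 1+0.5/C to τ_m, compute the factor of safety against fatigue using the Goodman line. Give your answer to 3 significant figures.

C = D/d = 35.0/3.6 = 9.7222; K_W = (4C−1)/(4C−4)+0.615/C = 1.1492; K_s = 1+0.5/C = 1.0514
F_a = (F_max−F_min)/2 = 239 N; F_m = (F_max+F_min)/2 = 425 N
τ_a = K_W·8F_aD/(πd³) = 1.1492 × 456.56 = 524.7 MPa
τ_m = K_s·8F_mD/(πd³) = 1.0514 × 811.88 = 853.63 MPa
Goodman: 1/n_f = τ_a/S_se + τ_m/S_su = 524.7/569 + 853.63/1140 = 0.92214 + 0.74880 = 1.6709
n_f = 1/1.6709 = 0.5985

0.598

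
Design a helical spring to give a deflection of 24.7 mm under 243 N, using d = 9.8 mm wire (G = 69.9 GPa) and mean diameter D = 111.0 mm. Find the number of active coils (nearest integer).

Required rate k = F/δ = 243/24.7 = 9.8381 N/mm
N_a = Gd⁴/(8D³k) = (69.9×10³ × 9.8⁴)/(8 × 111.0³ × 9.8381)
    = 6.44735e+08 / 1.07639e+08 = 5.99 → 6 coils

6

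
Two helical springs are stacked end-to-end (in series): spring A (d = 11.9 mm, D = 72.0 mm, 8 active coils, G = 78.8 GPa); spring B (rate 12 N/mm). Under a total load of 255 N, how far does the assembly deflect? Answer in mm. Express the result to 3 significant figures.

25.1 mm

k_A = Gd⁴/(8D³N_a) = (78.8×10³)(11.9⁴)/(8·72.0³·8) = 66.151 N/mm
Series: 1/k_eq = 1/66.151 + 1/12 = 0.09845; k_eq = 10.157 N/mm
δ = F/k_eq = 255/10.157 = 25.105 mm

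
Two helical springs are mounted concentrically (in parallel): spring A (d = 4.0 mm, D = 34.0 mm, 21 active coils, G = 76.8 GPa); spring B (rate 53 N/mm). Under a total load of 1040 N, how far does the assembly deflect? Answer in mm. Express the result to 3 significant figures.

k_A = Gd⁴/(8D³N_a) = (76.8×10³)(4.0⁴)/(8·34.0³·21) = 2.9775 N/mm
Parallel: k_eq = 2.9775 + 53 = 55.978 N/mm
δ = F/k_eq = 1040/55.978 = 18.579 mm

18.6 mm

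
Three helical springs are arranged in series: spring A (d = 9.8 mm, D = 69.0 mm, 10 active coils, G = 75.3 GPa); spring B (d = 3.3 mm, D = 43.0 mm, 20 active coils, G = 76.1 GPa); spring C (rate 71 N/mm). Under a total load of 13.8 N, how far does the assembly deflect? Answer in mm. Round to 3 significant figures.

20.2 mm

k_A = Gd⁴/(8D³N_a) = (75.3×10³)(9.8⁴)/(8·69.0³·10) = 26.428 N/mm
k_B = Gd⁴/(8D³N_a) = (76.1×10³)(3.3⁴)/(8·43.0³·20) = 0.70944 N/mm
Series: 1/k_eq = 1/26.428 + 1/0.70944 + 1/71 = 1.4615; k_eq = 0.68423 N/mm
δ = F/k_eq = 13.8/0.68423 = 20.169 mm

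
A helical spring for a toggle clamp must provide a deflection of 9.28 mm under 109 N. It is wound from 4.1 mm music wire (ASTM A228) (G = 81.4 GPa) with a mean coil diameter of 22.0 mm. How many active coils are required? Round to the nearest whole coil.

Required rate k = F/δ = 109/9.28 = 11.746 N/mm
N_a = Gd⁴/(8D³k) = (81.4×10³ × 4.1⁴)/(8 × 22.0³ × 11.746)
    = 2.30017e+07 / 1.00054e+06 = 22.99 → 23 coils

23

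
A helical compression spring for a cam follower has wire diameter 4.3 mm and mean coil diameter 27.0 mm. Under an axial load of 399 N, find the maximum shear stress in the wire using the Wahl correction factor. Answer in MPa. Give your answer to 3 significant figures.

Spring index C = D/d = 27.0/4.3 = 6.2791
K_W = (4C−1)/(4C−4) + 0.615/C = 24.116/21.116 + 0.0979 = 1.2400
τ₀ = 8FD/(πd³) = 8·399·27.0/(π·4.3³) = 86184/249.78 = 345.04 MPa
τ_max = K·τ₀ = 1.2400 × 345.04 = 427.86 MPa

428 MPa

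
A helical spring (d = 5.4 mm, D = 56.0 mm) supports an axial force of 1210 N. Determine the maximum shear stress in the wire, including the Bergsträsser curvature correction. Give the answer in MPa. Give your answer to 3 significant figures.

1240 MPa

Spring index C = D/d = 56.0/5.4 = 10.3704
K_B = (4C+2)/(4C−3) = 43.481/38.481 = 1.1299
τ₀ = 8FD/(πd³) = 8·1210·56.0/(π·5.4³) = 542080/494.69 = 1095.8 MPa
τ_max = K·τ₀ = 1.1299 × 1095.8 = 1238.2 MPa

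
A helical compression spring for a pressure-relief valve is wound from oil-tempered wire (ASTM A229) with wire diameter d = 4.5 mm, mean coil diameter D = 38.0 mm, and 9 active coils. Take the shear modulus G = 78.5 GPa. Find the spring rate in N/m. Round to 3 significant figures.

8150 N/m

k = Gd⁴/(8D³N_a) = (78.5×10³ × 4.5⁴) / (8 × 38.0³ × 9)
  = 3.21899e+07 / 3.95078e+06 = 8.1477 N/mm = 8147.7 N/m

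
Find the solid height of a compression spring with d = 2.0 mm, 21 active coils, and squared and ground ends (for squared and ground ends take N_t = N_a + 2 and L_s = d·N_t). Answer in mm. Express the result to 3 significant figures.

46.0 mm

squared and ground ends: N_t = N_a + 2 = 21 + 2 = 23
L_s = d·N_t = 2.0 × 23 = 46 mm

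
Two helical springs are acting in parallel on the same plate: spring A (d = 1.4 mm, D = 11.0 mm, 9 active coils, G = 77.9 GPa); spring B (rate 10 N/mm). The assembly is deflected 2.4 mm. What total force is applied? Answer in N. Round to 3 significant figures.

31.5 N

k_A = Gd⁴/(8D³N_a) = (77.9×10³)(1.4⁴)/(8·11.0³·9) = 3.1228 N/mm
Parallel: k_eq = 3.1228 + 10 = 13.123 N/mm
F = k_eq·δ = 13.123·2.4 = 31.495 N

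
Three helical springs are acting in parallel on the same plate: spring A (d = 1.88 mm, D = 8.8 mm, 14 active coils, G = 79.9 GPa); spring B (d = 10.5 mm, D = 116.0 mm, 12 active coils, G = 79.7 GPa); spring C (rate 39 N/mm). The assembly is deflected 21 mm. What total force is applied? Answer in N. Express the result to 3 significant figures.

k_A = Gd⁴/(8D³N_a) = (79.9×10³)(1.88⁴)/(8·8.8³·14) = 13.077 N/mm
k_B = Gd⁴/(8D³N_a) = (79.7×10³)(10.5⁴)/(8·116.0³·12) = 6.465 N/mm
Parallel: k_eq = 13.077 + 6.465 + 39 = 58.542 N/mm
F = k_eq·δ = 58.542·21 = 1229.4 N

1230 N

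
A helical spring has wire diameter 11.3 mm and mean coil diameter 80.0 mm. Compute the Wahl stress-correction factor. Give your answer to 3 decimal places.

1.210

C = D/d = 80.0/11.3 = 7.0796
K_W = (4C−1)/(4C−4) + 0.615/C = 27.319/24.319 + 0.0869 = 1.2102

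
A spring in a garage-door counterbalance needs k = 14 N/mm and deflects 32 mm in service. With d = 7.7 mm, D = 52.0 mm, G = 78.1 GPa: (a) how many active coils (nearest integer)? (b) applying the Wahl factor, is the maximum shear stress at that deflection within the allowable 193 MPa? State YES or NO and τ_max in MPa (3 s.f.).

N_a = Gd⁴/(8D³k) = (78.1×10³)(7.7⁴)/(8·52.0³·14) = 17.43 → N_a = 17
Actual rate k = Gd⁴/(8D³·17) = 14.357 N/mm
Working load F = kδ = 14.357·32 = 459.43 N
C = 52.0/7.7 = 6.7532; K_W = (4C−1)/(4C−4)+0.615/C = 1.2214
τ_max = K_W·8FD/(πd³) = 1.2214·133.26 = 162.76 MPa
τ_max ≤ 193 MPa → acceptable

(a) 17 coils; (b) YES, τ_max = 163 MPa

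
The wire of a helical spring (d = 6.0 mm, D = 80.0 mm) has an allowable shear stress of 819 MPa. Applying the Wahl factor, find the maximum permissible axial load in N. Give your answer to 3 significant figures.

784 N

C = D/d = 80.0/6.0 = 13.3333
K_W = (4C−1)/(4C−4) + 0.615/C = 52.333/49.333 + 0.0461 = 1.1069
τ_max = K·8FD/(πd³) → F_max = τ_allow·πd³/(8DK)
F_max = 819·π·6.0³/(8·80.0·1.1069) = 5.5576e+05/708.44 = 784.49 N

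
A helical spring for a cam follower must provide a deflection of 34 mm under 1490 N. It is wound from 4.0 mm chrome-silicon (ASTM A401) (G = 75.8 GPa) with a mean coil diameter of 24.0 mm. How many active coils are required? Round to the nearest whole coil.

Required rate k = F/δ = 1490/34 = 43.824 N/mm
N_a = Gd⁴/(8D³k) = (75.8×10³ × 4.0⁴)/(8 × 24.0³ × 43.824)
    = 1.94048e+07 / 4.84653e+06 = 4.004 → 4 coils

4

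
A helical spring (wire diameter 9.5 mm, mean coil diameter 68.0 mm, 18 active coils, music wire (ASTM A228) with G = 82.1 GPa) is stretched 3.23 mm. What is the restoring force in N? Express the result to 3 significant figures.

k = Gd⁴/(8D³N_a) = (82.1×10³)(9.5⁴)/(8·68.0³·18) = 14.769 N/mm
F = k·δ = 14.769 × 3.23 = 47.704 N

47.7 N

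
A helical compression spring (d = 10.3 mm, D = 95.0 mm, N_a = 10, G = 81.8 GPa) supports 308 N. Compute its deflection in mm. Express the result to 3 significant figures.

22.9 mm

k = Gd⁴/(8D³N_a) = (81.8×10³)(10.3⁴)/(8·95.0³·10) = 13.423 N/mm
δ = F/k = 308 / 13.423 = 22.946 mm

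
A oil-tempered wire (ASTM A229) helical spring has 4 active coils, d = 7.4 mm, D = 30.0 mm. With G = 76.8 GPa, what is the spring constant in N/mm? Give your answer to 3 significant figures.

267 N/mm

k = Gd⁴/(8D³N_a) = (76.8×10³ × 7.4⁴) / (8 × 30.0³ × 4)
  = 2.30297e+08 / 864000 = 266.55 N/mm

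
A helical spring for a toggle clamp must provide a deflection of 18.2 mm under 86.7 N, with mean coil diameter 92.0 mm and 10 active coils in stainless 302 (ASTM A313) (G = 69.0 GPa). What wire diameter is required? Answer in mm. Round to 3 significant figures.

Required rate k = F/δ = 86.7/18.2 = 4.7637 N/mm
d = (8D³N_a·k / G)^(1/4) = (8·92.0³·10·4.7637 / (69.0×10³))^0.25
  = (4300.8)^0.25 = 8.0982 mm

8.10 mm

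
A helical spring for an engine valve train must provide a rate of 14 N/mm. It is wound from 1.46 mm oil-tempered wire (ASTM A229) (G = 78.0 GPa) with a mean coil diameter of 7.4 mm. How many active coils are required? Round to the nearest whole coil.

N_a = Gd⁴/(8D³k) = (78.0×10³ × 1.46⁴)/(8 × 7.4³ × 14)
    = 354410 / 45385.1 = 7.809 → 8 coils

8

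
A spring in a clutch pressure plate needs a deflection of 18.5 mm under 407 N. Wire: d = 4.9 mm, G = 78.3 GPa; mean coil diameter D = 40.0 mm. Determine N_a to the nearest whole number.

Required rate k = F/δ = 407/18.5 = 22 N/mm
N_a = Gd⁴/(8D³k) = (78.3×10³ × 4.9⁴)/(8 × 40.0³ × 22)
    = 4.51384e+07 / 1.1264e+07 = 4.007 → 4 coils

4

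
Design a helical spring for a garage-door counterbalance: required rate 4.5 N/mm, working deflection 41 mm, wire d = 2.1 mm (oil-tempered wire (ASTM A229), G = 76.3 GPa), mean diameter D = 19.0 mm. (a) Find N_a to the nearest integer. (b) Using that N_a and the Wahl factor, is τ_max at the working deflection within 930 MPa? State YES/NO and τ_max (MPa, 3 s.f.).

N_a = Gd⁴/(8D³k) = (76.3×10³)(2.1⁴)/(8·19.0³·4.5) = 6.01 → N_a = 6
Actual rate k = Gd⁴/(8D³·6) = 4.5071 N/mm
Working load F = kδ = 4.5071·41 = 184.79 N
C = 19.0/2.1 = 9.0476; K_W = (4C−1)/(4C−4)+0.615/C = 1.1612
τ_max = K_W·8FD/(πd³) = 1.1612·965.43 = 1121 MPa
τ_max > 930 MPa → exceeds allowable

(a) 6 coils; (b) NO, τ_max = 1120 MPa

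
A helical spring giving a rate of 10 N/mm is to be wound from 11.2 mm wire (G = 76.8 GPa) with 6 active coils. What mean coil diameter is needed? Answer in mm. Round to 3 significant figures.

136 mm

D = (Gd⁴/(8N_a·k))^(1/3) = (76.8×10³·11.2⁴/(8·6·10))^(1/3)
  = (2.51763e+06)^(1/3) = 136.0392 mm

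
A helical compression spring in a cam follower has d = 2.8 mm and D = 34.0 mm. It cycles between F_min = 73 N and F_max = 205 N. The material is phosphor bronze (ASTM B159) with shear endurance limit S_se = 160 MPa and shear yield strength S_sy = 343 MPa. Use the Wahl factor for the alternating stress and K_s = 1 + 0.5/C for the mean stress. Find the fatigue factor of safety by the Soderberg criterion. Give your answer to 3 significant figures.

C = D/d = 34.0/2.8 = 12.1429; K_W = (4C−1)/(4C−4)+0.615/C = 1.1180; K_s = 1+0.5/C = 1.0412
F_a = (F_max−F_min)/2 = 66 N; F_m = (F_max+F_min)/2 = 139 N
τ_a = K_W·8F_aD/(πd³) = 1.1180 × 260.31 = 291.01 MPa
τ_m = K_s·8F_mD/(πd³) = 1.0412 × 548.23 = 570.8 MPa
Soderberg: 1/n_f = τ_a/S_se + τ_m/S_sy = 291.01/160 + 570.8/343 = 1.81883 + 1.66414 = 3.483
n_f = 1/3.483 = 0.2871

0.287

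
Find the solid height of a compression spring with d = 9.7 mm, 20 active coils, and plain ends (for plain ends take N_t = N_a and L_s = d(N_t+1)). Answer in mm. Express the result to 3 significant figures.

plain ends: N_t = N_a = 20
L_s = d·(N_t+1) = 9.7 × 21 = 203.7 mm

204 mm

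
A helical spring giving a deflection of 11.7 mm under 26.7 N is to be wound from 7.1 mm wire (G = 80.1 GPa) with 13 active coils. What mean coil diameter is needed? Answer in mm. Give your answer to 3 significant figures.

95.0 mm

Required rate k = F/δ = 26.7/11.7 = 2.2821 N/mm
D = (Gd⁴/(8N_a·k))^(1/3) = (80.1×10³·7.1⁴/(8·13·2.2821))^(1/3)
  = (857644)^(1/3) = 95.0099 mm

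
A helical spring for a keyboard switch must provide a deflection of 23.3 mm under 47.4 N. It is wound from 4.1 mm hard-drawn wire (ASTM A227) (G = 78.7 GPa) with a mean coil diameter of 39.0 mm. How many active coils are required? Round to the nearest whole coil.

Required rate k = F/δ = 47.4/23.3 = 2.0343 N/mm
N_a = Gd⁴/(8D³k) = (78.7×10³ × 4.1⁴)/(8 × 39.0³ × 2.0343)
    = 2.22387e+07 / 965398 = 23.04 → 23 coils

23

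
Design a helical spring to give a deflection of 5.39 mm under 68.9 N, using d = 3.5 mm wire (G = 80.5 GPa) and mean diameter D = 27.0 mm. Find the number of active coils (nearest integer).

6

Required rate k = F/δ = 68.9/5.39 = 12.783 N/mm
N_a = Gd⁴/(8D³k) = (80.5×10³ × 3.5⁴)/(8 × 27.0³ × 12.783)
    = 1.208e+07 / 2.01285e+06 = 6.001 → 6 coils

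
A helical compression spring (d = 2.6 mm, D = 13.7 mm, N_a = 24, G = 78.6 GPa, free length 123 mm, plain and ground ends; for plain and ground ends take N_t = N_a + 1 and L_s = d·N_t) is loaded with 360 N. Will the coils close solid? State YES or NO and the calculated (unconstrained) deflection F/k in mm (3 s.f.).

k = Gd⁴/(8D³N_a) = (78.6×10³)(2.6⁴)/(8·13.7³·24) = 7.2753 N/mm
N_t = 25; L_s = 2.6·25 = 65 mm; δ_solid = L₀ − L_s = 123 − 65 = 58 mm
δ = F/k = 360/7.2753 = 49.482 mm
δ < δ_solid → spring does not go solid

NO, δ = 49.5 mm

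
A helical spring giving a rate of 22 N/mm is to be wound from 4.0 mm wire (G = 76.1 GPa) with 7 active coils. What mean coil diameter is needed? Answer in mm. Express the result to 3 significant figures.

D = (Gd⁴/(8N_a·k))^(1/3) = (76.1×10³·4.0⁴/(8·7·22))^(1/3)
  = (15813)^(1/3) = 25.0999 mm

25.1 mm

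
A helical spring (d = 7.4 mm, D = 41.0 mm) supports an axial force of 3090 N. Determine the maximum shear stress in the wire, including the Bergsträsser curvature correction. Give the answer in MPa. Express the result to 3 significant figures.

1000 MPa

Spring index C = D/d = 41.0/7.4 = 5.5405
K_B = (4C+2)/(4C−3) = 24.162/19.162 = 1.2609
τ₀ = 8FD/(πd³) = 8·3090·41.0/(π·7.4³) = 1.01352e+06/1273 = 796.14 MPa
τ_max = K·τ₀ = 1.2609 × 796.14 = 1003.9 MPa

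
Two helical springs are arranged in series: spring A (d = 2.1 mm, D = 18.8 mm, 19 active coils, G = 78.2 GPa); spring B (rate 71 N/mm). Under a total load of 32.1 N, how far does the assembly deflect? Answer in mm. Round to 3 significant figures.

k_A = Gd⁴/(8D³N_a) = (78.2×10³)(2.1⁴)/(8·18.8³·19) = 1.5058 N/mm
Series: 1/k_eq = 1/1.5058 + 1/71 = 0.67818; k_eq = 1.4745 N/mm
δ = F/k_eq = 32.1/1.4745 = 21.77 mm

21.8 mm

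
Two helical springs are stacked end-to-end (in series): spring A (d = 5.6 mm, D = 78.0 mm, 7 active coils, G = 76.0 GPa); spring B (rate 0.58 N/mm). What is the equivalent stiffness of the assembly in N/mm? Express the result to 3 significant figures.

k_A = Gd⁴/(8D³N_a) = (76.0×10³)(5.6⁴)/(8·78.0³·7) = 2.8125 N/mm
Series: 1/k_eq = 1/2.8125 + 1/0.58 = 2.0797; k_eq = 0.48084 N/mm

0.481 N/mm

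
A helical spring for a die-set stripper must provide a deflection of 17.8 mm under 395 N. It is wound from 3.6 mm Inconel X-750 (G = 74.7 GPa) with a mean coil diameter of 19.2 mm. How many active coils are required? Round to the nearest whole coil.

Required rate k = F/δ = 395/17.8 = 22.191 N/mm
N_a = Gd⁴/(8D³k) = (74.7×10³ × 3.6⁴)/(8 × 19.2³ × 22.191)
    = 1.25467e+07 / 1.25652e+06 = 9.985 → 10 coils

10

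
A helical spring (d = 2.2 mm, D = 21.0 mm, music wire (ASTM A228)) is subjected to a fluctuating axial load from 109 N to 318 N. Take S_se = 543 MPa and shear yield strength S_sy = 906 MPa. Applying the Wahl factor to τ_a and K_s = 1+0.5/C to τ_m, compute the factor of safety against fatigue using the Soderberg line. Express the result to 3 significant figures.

C = D/d = 21.0/2.2 = 9.5455; K_W = (4C−1)/(4C−4)+0.615/C = 1.1522; K_s = 1+0.5/C = 1.0524
F_a = (F_max−F_min)/2 = 104.5 N; F_m = (F_max+F_min)/2 = 213.5 N
τ_a = K_W·8F_aD/(πd³) = 1.1522 × 524.82 = 604.69 MPa
τ_m = K_s·8F_mD/(πd³) = 1.0524 × 1072.2 = 1128.4 MPa
Soderberg: 1/n_f = τ_a/S_se + τ_m/S_sy = 604.69/543 + 1128.4/906 = 1.11361 + 1.24547 = 2.3591
n_f = 1/2.3591 = 0.4239

0.424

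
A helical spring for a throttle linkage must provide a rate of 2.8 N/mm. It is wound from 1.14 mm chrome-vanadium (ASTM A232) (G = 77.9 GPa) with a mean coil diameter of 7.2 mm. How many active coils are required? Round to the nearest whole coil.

N_a = Gd⁴/(8D³k) = (77.9×10³ × 1.14⁴)/(8 × 7.2³ × 2.8)
    = 131570 / 8360.76 = 15.74 → 16 coils

16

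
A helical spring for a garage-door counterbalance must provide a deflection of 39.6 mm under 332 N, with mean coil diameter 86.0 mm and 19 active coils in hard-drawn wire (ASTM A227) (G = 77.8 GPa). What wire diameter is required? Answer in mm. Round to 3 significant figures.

10.1 mm

Required rate k = F/δ = 332/39.6 = 8.3838 N/mm
d = (8D³N_a·k / G)^(1/4) = (8·86.0³·19·8.3838 / (77.8×10³))^0.25
  = (10418)^0.25 = 10.1030 mm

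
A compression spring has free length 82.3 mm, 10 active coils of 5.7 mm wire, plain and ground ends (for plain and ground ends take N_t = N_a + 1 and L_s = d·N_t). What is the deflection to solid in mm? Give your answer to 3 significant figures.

N_t = 11; L_s = 5.7·11 = 62.7 mm
δ_solid = L₀ − L_s = 82.3 − 62.7 = 19.6 mm

19.6 mm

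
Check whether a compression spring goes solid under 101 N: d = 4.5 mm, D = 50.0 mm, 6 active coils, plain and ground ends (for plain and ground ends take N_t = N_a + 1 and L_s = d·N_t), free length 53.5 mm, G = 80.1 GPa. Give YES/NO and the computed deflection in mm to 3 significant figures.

NO, δ = 18.4 mm

k = Gd⁴/(8D³N_a) = (80.1×10³)(4.5⁴)/(8·50.0³·6) = 5.4743 N/mm
N_t = 7; L_s = 4.5·7 = 31.5 mm; δ_solid = L₀ − L_s = 53.5 − 31.5 = 22 mm
δ = F/k = 101/5.4743 = 18.45 mm
δ < δ_solid → spring does not go solid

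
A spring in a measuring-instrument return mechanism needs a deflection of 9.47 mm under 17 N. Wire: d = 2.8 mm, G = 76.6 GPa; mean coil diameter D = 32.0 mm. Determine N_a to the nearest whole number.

Required rate k = F/δ = 17/9.47 = 1.7951 N/mm
N_a = Gd⁴/(8D³k) = (76.6×10³ × 2.8⁴)/(8 × 32.0³ × 1.7951)
    = 4.70826e+06 / 470586 = 10.01 → 10 coils

10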